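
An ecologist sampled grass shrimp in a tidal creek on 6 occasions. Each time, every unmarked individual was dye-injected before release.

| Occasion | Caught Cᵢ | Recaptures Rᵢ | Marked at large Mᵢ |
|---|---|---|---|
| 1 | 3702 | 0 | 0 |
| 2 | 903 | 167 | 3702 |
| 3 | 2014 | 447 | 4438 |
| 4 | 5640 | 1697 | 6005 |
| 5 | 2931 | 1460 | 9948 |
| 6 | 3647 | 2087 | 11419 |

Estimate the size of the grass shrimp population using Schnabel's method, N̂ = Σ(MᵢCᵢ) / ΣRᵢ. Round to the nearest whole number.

Σ MᵢCᵢ = 0·3702 + 3702·903 + 4438·2014 + 6005·5640 + 9948·2931 + 11419·3647 = 0 + 3342906 + 8938132 + 33868200 + 29157588 + 41645093 = 116951919
Σ Rᵢ = 0 + 167 + 447 + 1697 + 1460 + 2087 = 5858
N̂ = 116951919 / 5858 ≈ 19964.48 → 19964

N ≈ 19,964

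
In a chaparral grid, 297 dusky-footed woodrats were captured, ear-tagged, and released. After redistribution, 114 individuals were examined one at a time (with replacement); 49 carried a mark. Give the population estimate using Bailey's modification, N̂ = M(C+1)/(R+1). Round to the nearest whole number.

N ≈ 683

N̂ = 297·(114+1)/(49+1) = 297·115/50 = 34155/50 ≈ 683.1 → 683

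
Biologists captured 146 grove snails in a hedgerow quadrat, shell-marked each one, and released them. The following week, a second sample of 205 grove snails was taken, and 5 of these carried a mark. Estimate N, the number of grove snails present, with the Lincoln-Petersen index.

N = 5986

N = (146 × 205) / 5 = 29930 / 5 = 5986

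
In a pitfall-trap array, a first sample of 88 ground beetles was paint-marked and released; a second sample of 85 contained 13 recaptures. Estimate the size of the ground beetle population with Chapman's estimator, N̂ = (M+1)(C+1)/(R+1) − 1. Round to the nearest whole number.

N ≈ 546

N̂ = (88+1)(85+1)/(13+1) − 1 = 89·86/14 − 1
= 7654/14 − 1 ≈ 546.7 − 1 ≈ 545.7 → 546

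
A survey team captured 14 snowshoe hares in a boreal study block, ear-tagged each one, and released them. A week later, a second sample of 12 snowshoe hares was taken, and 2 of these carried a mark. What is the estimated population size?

N = (14 × 12) / 2 = 168 / 2 = 84

N = 84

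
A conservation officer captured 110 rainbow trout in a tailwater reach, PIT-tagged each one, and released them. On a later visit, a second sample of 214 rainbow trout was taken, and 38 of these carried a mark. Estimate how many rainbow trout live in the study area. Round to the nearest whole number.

The marked fraction in the recapture sample should equal the marked fraction in the population: 38/214 = 110/N.
N = (110 × 214) / 38 = 23540 / 38 ≈ 619.47 → 619

N ≈ 619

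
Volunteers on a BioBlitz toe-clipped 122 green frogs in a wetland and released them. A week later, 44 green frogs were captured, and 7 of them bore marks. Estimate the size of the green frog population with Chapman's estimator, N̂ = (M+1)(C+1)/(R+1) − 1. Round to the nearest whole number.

N ≈ 691

N̂ = (122+1)(44+1)/(7+1) − 1 = 123·45/8 − 1
= 5535/8 − 1 ≈ 691.9 − 1 ≈ 690.9 → 691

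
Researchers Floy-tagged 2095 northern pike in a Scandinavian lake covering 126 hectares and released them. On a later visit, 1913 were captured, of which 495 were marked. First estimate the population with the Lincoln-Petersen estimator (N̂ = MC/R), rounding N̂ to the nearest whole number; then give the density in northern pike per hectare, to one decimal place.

density ≈ 64.3 northern pike per hectare

N̂ = 2095·1913/495 = 4007735/495 ≈ 8096.4 → 8096
Density = N̂ / area = 8096 / 126 ≈ 64.25 → 64.3 per hectare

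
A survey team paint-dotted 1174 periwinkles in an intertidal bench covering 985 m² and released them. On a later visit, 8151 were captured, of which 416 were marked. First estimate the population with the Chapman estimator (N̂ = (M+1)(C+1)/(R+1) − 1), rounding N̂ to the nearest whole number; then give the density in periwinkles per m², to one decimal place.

N̂ = 1175·8152/417 − 1 = 9578600/417 − 1 ≈ 22969.3 → 22969
Density = N̂ / area = 22969 / 985 ≈ 23.32 → 23.3 per m²

density ≈ 23.3 periwinkles per m²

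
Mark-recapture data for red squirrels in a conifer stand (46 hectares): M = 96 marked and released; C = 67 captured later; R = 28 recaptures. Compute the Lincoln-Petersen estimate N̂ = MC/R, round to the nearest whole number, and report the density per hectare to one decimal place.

N̂ = 96·67/28 = 6432/28 ≈ 229.7 → 230
Density = N̂ / area = 230 / 46 = 5.0 per hectare

density ≈ 5.0 red squirrels per hectare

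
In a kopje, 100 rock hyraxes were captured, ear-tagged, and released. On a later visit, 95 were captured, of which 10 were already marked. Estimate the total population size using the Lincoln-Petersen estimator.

N = 950

If marked individuals mix randomly, R/C ≈ M/N, giving N ≈ M·C/R.
N = (100 × 95) / 10 = 9500 / 10 = 950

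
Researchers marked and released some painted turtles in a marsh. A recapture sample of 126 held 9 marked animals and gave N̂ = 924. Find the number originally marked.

M = 66

From N = M·C/R: M = N·R / C = 924·9 / 126 = 8316 / 126 = 66.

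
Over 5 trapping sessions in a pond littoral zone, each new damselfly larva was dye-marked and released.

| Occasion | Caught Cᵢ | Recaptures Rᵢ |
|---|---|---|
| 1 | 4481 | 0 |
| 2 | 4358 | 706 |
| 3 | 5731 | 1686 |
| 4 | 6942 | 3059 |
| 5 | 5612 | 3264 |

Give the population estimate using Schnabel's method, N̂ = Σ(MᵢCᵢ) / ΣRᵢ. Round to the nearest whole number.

Marked at large before each occasion: Mᵢ = Σⱼ<ᵢ (Cⱼ − Rⱼ) → M1=0, M2=4481, M3=8133, M4=12178, M5=16061
Σ MᵢCᵢ = 0·4481 + 4481·4358 + 8133·5731 + 12178·6942 + 16061·5612 = 0 + 19528198 + 46610223 + 84539676 + 90134332 = 240812429
Σ Rᵢ = 0 + 706 + 1686 + 3059 + 3264 = 8715
N̂ = 240812429 / 8715 ≈ 27631.9 → 27632

N ≈ 27,632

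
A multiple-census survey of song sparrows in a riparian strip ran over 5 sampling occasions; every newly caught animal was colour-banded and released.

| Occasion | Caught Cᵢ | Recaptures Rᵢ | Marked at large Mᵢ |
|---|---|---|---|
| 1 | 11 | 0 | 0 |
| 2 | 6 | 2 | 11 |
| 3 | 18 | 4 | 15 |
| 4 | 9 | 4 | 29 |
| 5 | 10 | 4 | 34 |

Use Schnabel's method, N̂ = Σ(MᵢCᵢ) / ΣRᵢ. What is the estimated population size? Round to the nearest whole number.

N ≈ 67

Σ MᵢCᵢ = 0·11 + 11·6 + 15·18 + 29·9 + 34·10 = 0 + 66 + 270 + 261 + 340 = 937
Σ Rᵢ = 0 + 2 + 4 + 4 + 4 = 14
N̂ = 937 / 14 ≈ 66.9 → 67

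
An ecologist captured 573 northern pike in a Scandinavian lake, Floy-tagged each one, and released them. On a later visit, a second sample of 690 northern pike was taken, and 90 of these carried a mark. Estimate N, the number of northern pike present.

N = 4393

The marked fraction in the recapture sample should equal the marked fraction in the population: 90/690 = 573/N.
N = (573 × 690) / 90 = 395370 / 90 = 4393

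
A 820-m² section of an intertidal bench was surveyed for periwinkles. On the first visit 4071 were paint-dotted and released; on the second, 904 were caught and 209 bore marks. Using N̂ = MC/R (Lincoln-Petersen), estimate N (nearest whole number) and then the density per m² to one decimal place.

density ≈ 21.5 periwinkles per m²

N̂ = 4071·904/209 = 3680184/209 ≈ 17608.5 → 17609
Density = N̂ / area = 17609 / 820 ≈ 21.47 → 21.5 per m²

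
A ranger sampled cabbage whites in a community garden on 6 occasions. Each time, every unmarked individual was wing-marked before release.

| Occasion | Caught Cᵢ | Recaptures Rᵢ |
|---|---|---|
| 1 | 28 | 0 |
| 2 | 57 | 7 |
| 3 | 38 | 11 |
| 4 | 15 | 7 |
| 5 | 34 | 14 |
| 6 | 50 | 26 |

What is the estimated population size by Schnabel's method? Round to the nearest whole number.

N ≈ 256

Marked at large before each occasion: Mᵢ = Σⱼ<ᵢ (Cⱼ − Rⱼ) → M1=0, M2=28, M3=78, M4=105, M5=113, M6=133
Σ MᵢCᵢ = 0·28 + 28·57 + 78·38 + 105·15 + 113·34 + 133·50 = 0 + 1596 + 2964 + 1575 + 3842 + 6650 = 16627
Σ Rᵢ = 0 + 7 + 11 + 7 + 14 + 26 = 65
N̂ = 16627 / 65 ≈ 255.8 → 256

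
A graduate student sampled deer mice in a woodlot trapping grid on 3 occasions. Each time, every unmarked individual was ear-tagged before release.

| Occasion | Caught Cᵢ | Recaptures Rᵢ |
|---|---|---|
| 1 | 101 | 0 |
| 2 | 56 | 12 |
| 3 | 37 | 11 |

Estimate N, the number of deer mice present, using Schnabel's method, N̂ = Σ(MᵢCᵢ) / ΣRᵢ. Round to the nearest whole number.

Marked at large before each occasion: Mᵢ = Σⱼ<ᵢ (Cⱼ − Rⱼ) → M1=0, M2=101, M3=145
Σ MᵢCᵢ = 0·101 + 101·56 + 145·37 = 0 + 5656 + 5365 = 11021
Σ Rᵢ = 0 + 12 + 11 = 23
N̂ = 11021 / 23 ≈ 479.2 → 479

N ≈ 479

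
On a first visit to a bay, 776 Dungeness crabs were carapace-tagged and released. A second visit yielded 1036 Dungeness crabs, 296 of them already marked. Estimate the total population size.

N = 2716

The marked fraction in the recapture sample should equal the marked fraction in the population: 296/1036 = 776/N.
N = (776 × 1036) / 296 = 803936 / 296 = 2716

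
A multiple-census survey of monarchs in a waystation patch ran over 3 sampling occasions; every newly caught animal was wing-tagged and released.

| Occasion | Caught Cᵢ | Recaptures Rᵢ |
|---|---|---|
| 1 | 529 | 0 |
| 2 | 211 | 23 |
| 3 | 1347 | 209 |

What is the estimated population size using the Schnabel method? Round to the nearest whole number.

N ≈ 4644

Marked at large before each occasion: Mᵢ = Σⱼ<ᵢ (Cⱼ − Rⱼ) → M1=0, M2=529, M3=717
Σ MᵢCᵢ = 0·529 + 529·211 + 717·1347 = 0 + 111619 + 965799 = 1077418
Σ Rᵢ = 0 + 23 + 209 = 232
N̂ = 1077418 / 232 ≈ 4644.0 → 4644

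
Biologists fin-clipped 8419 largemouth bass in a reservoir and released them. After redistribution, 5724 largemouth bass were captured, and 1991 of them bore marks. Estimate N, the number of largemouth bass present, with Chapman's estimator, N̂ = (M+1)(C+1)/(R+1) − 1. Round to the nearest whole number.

N̂ = (8419+1)(5724+1)/(1991+1) − 1 = 8420·5725/1992 − 1
= 48204500/1992 − 1 ≈ 24199.0 − 1 ≈ 24198.0 → 24198

N ≈ 24,198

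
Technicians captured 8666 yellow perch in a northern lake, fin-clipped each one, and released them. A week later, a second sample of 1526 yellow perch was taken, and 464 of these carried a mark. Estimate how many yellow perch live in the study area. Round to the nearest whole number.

N = (8666 × 1526) / 464 = 13224316 / 464 ≈ 28500.7 → 28501

N ≈ 28,501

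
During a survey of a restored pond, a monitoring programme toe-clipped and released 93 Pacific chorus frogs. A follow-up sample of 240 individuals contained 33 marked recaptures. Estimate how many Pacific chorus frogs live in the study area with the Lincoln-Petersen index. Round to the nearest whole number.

Lincoln-Petersen assumes M/N = R/C, so N = M·C / R.
N = (93 × 240) / 33 = 22320 / 33 ≈ 676.4 → 676

N ≈ 676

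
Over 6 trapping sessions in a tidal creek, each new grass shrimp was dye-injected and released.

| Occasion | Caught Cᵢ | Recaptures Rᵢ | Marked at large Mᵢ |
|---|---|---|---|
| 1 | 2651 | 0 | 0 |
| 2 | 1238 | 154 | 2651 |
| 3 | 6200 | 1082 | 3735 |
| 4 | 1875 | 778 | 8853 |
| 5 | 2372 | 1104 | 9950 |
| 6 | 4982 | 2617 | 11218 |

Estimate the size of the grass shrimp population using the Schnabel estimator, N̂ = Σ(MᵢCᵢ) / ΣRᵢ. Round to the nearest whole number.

N ≈ 21,365

Σ MᵢCᵢ = 0·2651 + 2651·1238 + 3735·6200 + 8853·1875 + 9950·2372 + 11218·4982 = 0 + 3281938 + 23157000 + 16599375 + 23601400 + 55888076 = 122527789
Σ Rᵢ = 0 + 154 + 1082 + 778 + 1104 + 2617 = 5735
N̂ = 122527789 / 5735 ≈ 21364.9 → 21365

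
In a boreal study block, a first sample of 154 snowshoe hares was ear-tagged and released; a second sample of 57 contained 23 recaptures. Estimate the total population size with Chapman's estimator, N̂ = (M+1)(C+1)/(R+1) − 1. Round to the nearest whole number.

N̂ = (154+1)(57+1)/(23+1) − 1 = 155·58/24 − 1
= 8990/24 − 1 ≈ 374.6 − 1 ≈ 373.6 → 374

N ≈ 374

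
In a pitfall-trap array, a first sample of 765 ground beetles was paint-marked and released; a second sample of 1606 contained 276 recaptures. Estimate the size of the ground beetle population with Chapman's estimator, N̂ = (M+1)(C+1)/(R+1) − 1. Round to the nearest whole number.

N̂ = (765+1)(1606+1)/(276+1) − 1 = 766·1607/277 − 1
= 1230962/277 − 1 ≈ 4443.9 − 1 ≈ 4442.9 → 4443

N ≈ 4443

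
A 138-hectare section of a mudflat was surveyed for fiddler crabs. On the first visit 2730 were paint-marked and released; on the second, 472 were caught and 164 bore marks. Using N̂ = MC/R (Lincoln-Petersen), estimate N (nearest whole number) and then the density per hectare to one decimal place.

density ≈ 56.9 fiddler crabs per hectare

N̂ = 2730·472/164 = 1288560/164 ≈ 7857.1 → 7857
Density = N̂ / area = 7857 / 138 ≈ 56.93 → 56.9 per hectare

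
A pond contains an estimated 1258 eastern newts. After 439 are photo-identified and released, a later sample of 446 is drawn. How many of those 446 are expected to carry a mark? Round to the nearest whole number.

The marked fraction of the population is 439/1258, so in a sample of 446 expect C·(M/N) marked.
E[R] = 439 × 446 / 1258 = 195794 / 1258 ≈ 155.6 → 156

expected recaptures ≈ 156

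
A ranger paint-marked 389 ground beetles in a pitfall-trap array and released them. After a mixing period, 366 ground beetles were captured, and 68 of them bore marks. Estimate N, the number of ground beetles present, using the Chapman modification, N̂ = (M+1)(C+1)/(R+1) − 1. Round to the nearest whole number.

N̂ = (389+1)(366+1)/(68+1) − 1 = 390·367/69 − 1
= 143130/69 − 1 ≈ 2074.3 − 1 ≈ 2073.3 → 2073

N ≈ 2073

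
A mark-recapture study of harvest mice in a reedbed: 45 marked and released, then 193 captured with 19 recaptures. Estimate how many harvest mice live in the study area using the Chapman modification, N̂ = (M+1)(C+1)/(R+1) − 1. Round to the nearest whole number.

N ≈ 445

N̂ = (45+1)(193+1)/(19+1) − 1 = 46·194/20 − 1
= 8924/20 − 1 ≈ 446.2 − 1 ≈ 445.2 → 445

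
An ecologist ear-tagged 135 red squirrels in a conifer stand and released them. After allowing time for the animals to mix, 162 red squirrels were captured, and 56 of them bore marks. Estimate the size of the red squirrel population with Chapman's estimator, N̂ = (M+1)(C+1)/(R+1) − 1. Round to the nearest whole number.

N̂ = (135+1)(162+1)/(56+1) − 1 = 136·163/57 − 1
= 22168/57 − 1 ≈ 388.9 − 1 ≈ 387.9 → 388

N ≈ 388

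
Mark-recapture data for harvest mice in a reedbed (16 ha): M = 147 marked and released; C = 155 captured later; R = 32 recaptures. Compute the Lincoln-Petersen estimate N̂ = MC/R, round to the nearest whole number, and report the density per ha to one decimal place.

N̂ = 147·155/32 = 22785/32 ≈ 712.0 → 712
Density = N̂ / area = 712 / 16 ≈ 44.50 → 44.5 per ha

density ≈ 44.5 harvest mice per ha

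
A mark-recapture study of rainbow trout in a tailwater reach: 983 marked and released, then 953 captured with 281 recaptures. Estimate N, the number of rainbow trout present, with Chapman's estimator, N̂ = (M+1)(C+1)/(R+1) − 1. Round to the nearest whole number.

N ≈ 3328

N̂ = (983+1)(953+1)/(281+1) − 1 = 984·954/282 − 1
= 938736/282 − 1 ≈ 3328.9 − 1 ≈ 3327.9 → 3328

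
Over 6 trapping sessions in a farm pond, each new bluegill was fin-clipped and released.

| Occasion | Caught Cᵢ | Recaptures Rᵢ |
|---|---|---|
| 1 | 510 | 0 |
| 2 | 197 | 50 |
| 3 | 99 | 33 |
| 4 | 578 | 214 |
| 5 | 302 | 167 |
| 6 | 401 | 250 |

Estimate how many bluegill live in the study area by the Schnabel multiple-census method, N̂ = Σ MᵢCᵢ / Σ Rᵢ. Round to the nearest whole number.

Marked at large before each occasion: Mᵢ = Σⱼ<ᵢ (Cⱼ − Rⱼ) → M1=0, M2=510, M3=657, M4=723, M5=1087, M6=1222
Σ MᵢCᵢ = 0·510 + 510·197 + 657·99 + 723·578 + 1087·302 + 1222·401 = 0 + 100470 + 65043 + 417894 + 328274 + 490022 = 1401703
Σ Rᵢ = 0 + 50 + 33 + 214 + 167 + 250 = 714
N̂ = 1401703 / 714 ≈ 1963.2 → 1963

N ≈ 1963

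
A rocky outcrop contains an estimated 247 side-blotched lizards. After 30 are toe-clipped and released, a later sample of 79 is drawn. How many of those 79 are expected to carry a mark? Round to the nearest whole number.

The marked fraction of the population is 30/247, so in a sample of 79 expect C·(M/N) marked.
E[R] = 30 × 79 / 247 = 2370 / 247 ≈ 9.6 → 10

expected recaptures ≈ 10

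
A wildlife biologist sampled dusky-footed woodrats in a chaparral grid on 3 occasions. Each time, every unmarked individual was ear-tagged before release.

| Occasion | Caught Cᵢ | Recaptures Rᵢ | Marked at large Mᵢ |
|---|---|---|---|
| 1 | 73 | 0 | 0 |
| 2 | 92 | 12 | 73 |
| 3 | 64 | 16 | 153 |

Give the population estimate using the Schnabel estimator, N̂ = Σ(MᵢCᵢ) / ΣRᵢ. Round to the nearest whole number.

N ≈ 590

Σ MᵢCᵢ = 0·73 + 73·92 + 153·64 = 0 + 6716 + 9792 = 16508
Σ Rᵢ = 0 + 12 + 16 = 28
N̂ = 16508 / 28 ≈ 589.6 → 590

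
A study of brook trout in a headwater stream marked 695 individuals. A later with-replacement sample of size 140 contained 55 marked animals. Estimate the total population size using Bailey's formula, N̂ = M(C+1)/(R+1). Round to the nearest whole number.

N̂ = 695·(140+1)/(55+1) = 695·141/56 = 97995/56 ≈ 1749.9 → 1750

N ≈ 1750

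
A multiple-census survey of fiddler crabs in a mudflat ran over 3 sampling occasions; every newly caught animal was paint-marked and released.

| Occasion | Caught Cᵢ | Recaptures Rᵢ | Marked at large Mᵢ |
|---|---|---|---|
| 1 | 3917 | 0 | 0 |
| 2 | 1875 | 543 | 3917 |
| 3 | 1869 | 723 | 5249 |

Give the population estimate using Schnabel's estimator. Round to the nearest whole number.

N ≈ 13,550

Σ MᵢCᵢ = 0·3917 + 3917·1875 + 5249·1869 = 0 + 7344375 + 9810381 = 17154756
Σ Rᵢ = 0 + 543 + 723 = 1266
N̂ = 17154756 / 1266 ≈ 13550.4 → 13550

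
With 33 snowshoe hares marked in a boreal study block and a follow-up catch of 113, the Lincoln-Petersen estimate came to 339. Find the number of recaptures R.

R = 11

From N = M·C/R: R = M·C / N = 33·113 / 339 = 3729 / 339 = 11.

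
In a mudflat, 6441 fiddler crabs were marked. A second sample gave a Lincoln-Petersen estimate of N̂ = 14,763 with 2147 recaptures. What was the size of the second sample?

From N = M·C/R: C = N·R / M = 14763·2147 / 6441 = 31696161 / 6441 = 4921.

C = 4921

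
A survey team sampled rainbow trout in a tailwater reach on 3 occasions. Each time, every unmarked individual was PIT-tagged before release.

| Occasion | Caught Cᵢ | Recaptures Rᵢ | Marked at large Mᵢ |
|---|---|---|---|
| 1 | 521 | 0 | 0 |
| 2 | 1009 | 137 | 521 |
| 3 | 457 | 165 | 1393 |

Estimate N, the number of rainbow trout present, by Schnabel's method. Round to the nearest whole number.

N ≈ 3849

Σ MᵢCᵢ = 0·521 + 521·1009 + 1393·457 = 0 + 525689 + 636601 = 1162290
Σ Rᵢ = 0 + 137 + 165 = 302
N̂ = 1162290 / 302 ≈ 3848.6 → 3849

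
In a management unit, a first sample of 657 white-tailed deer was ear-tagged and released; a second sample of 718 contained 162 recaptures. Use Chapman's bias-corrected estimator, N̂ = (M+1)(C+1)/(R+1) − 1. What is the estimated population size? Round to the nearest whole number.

N ≈ 2901

N̂ = (657+1)(718+1)/(162+1) − 1 = 658·719/163 − 1
= 473102/163 − 1 ≈ 2902.47 − 1 ≈ 2901.47 → 2901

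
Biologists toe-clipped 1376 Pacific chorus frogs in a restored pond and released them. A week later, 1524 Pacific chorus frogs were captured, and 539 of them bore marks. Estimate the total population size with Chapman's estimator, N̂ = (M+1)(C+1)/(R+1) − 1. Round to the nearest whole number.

N̂ = (1376+1)(1524+1)/(539+1) − 1 = 1377·1525/540 − 1
= 2099925/540 − 1 ≈ 3888.8 − 1 ≈ 3887.8 → 3888

N ≈ 3888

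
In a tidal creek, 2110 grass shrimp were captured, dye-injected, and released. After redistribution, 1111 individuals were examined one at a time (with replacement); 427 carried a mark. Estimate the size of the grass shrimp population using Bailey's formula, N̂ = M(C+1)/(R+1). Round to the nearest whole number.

N̂ = 2110·(1111+1)/(427+1) = 2110·1112/428 = 2346320/428 ≈ 5482.1 → 5482

N ≈ 5482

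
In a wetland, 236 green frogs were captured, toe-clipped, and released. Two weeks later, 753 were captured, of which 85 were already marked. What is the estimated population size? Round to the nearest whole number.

The marked fraction in the recapture sample should equal the marked fraction in the population: 85/753 = 236/N.
N = (236 × 753) / 85 = 177708 / 85 ≈ 2090.7 → 2091

N ≈ 2091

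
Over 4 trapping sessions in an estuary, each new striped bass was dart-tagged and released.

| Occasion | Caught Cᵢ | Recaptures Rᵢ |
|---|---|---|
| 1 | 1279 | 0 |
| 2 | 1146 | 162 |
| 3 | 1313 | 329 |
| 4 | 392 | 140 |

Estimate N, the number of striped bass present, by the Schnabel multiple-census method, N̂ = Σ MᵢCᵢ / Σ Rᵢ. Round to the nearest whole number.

N ≈ 9049

Marked at large before each occasion: Mᵢ = Σⱼ<ᵢ (Cⱼ − Rⱼ) → M1=0, M2=1279, M3=2263, M4=3247
Σ MᵢCᵢ = 0·1279 + 1279·1146 + 2263·1313 + 3247·392 = 0 + 1465734 + 2971319 + 1272824 = 5709877
Σ Rᵢ = 0 + 162 + 329 + 140 = 631
N̂ = 5709877 / 631 ≈ 9048.9 → 9049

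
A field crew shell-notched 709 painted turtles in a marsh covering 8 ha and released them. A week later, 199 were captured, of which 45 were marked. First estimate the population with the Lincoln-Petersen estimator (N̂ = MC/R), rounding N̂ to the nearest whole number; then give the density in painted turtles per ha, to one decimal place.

density ≈ 391.9 painted turtles per ha

N̂ = 709·199/45 = 141091/45 ≈ 3135.4 → 3135
Density = N̂ / area = 3135 / 8 ≈ 391.88 → 391.9 per ha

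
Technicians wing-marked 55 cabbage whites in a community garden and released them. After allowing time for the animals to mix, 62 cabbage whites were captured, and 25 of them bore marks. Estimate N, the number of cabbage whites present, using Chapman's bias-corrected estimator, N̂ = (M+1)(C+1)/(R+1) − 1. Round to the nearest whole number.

N ≈ 135

N̂ = (55+1)(62+1)/(25+1) − 1 = 56·63/26 − 1
= 3528/26 − 1 ≈ 135.7 − 1 ≈ 134.7 → 135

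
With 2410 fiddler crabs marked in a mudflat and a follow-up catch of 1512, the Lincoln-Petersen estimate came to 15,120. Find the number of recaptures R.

R = 241

From N = M·C/R: R = M·C / N = 2410·1512 / 15120 = 3643920 / 15120 = 241.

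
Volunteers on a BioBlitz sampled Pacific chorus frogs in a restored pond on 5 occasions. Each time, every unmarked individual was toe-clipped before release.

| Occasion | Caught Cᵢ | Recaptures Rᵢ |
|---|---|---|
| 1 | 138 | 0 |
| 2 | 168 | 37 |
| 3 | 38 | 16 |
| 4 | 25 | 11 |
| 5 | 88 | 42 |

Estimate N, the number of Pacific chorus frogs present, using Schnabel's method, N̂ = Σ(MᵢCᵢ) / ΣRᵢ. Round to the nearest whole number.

N ≈ 637

Marked at large before each occasion: Mᵢ = Σⱼ<ᵢ (Cⱼ − Rⱼ) → M1=0, M2=138, M3=269, M4=291, M5=305
Σ MᵢCᵢ = 0·138 + 138·168 + 269·38 + 291·25 + 305·88 = 0 + 23184 + 10222 + 7275 + 26840 = 67521
Σ Rᵢ = 0 + 37 + 16 + 11 + 42 = 106
N̂ = 67521 / 106 ≈ 637.0 → 637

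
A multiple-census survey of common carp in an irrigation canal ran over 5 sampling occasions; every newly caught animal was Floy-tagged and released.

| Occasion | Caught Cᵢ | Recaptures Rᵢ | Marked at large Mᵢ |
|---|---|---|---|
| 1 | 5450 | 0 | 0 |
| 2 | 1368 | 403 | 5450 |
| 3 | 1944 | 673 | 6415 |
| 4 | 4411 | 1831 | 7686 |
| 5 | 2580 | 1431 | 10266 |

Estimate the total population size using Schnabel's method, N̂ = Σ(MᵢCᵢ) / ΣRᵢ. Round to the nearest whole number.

N ≈ 18,514

Σ MᵢCᵢ = 0·5450 + 5450·1368 + 6415·1944 + 7686·4411 + 10266·2580 = 0 + 7455600 + 12470760 + 33902946 + 26486280 = 80315586
Σ Rᵢ = 0 + 403 + 673 + 1831 + 1431 = 4338
N̂ = 80315586 / 4338 ≈ 18514.4 → 18514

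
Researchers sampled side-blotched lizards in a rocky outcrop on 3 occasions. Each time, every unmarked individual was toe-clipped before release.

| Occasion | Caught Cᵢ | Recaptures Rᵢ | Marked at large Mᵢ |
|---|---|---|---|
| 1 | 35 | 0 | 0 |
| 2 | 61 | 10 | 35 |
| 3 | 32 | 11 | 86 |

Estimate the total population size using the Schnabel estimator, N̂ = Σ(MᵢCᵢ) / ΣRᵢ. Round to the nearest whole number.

Σ MᵢCᵢ = 0·35 + 35·61 + 86·32 = 0 + 2135 + 2752 = 4887
Σ Rᵢ = 0 + 10 + 11 = 21
N̂ = 4887 / 21 ≈ 232.7 → 233

N ≈ 233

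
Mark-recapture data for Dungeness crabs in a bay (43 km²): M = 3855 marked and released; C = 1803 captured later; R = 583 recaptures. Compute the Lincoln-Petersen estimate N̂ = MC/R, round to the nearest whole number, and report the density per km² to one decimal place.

N̂ = 3855·1803/583 = 6950565/583 ≈ 11922.1 → 11922
Density = N̂ / area = 11922 / 43 ≈ 277.26 → 277.3 per km²

density ≈ 277.3 Dungeness crabs per km²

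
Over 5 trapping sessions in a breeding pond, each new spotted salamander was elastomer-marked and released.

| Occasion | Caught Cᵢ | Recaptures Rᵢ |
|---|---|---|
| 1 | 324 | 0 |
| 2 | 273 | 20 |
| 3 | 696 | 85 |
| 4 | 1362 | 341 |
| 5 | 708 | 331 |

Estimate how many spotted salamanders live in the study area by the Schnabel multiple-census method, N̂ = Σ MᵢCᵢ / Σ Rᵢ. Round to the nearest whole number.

Marked at large before each occasion: Mᵢ = Σⱼ<ᵢ (Cⱼ − Rⱼ) → M1=0, M2=324, M3=577, M4=1188, M5=2209
Σ MᵢCᵢ = 0·324 + 324·273 + 577·696 + 1188·1362 + 2209·708 = 0 + 88452 + 401592 + 1618056 + 1563972 = 3672072
Σ Rᵢ = 0 + 20 + 85 + 341 + 331 = 777
N̂ = 3672072 / 777 ≈ 4726.0 → 4726

N ≈ 4726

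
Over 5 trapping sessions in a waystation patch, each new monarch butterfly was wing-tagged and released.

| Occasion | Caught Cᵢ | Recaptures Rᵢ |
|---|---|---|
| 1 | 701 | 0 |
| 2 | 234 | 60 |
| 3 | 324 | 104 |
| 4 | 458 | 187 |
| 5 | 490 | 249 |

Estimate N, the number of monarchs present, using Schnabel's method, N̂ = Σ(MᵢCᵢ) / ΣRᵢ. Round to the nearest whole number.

Marked at large before each occasion: Mᵢ = Σⱼ<ᵢ (Cⱼ − Rⱼ) → M1=0, M2=701, M3=875, M4=1095, M5=1366
Σ MᵢCᵢ = 0·701 + 701·234 + 875·324 + 1095·458 + 1366·490 = 0 + 164034 + 283500 + 501510 + 669340 = 1618384
Σ Rᵢ = 0 + 60 + 104 + 187 + 249 = 600
N̂ = 1618384 / 600 ≈ 2697.3 → 2697

N ≈ 2697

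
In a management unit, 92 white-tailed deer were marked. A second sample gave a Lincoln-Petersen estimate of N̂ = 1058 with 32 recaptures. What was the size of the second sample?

C = 368

From N = M·C/R: C = N·R / M = 1058·32 / 92 = 33856 / 92 = 368.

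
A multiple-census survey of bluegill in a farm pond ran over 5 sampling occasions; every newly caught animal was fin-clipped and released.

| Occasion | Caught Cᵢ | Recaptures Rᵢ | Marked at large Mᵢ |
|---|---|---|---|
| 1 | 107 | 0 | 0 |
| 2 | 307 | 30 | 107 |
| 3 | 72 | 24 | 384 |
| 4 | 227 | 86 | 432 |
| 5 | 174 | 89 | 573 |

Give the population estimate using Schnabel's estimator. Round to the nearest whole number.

Σ MᵢCᵢ = 0·107 + 107·307 + 384·72 + 432·227 + 573·174 = 0 + 32849 + 27648 + 98064 + 99702 = 258263
Σ Rᵢ = 0 + 30 + 24 + 86 + 89 = 229
N̂ = 258263 / 229 ≈ 1127.8 → 1128

N ≈ 1128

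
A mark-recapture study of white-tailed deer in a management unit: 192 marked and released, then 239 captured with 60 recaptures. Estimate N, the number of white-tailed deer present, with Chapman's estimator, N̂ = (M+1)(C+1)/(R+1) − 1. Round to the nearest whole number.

N ≈ 758

N̂ = (192+1)(239+1)/(60+1) − 1 = 193·240/61 − 1
= 46320/61 − 1 ≈ 759.3 − 1 ≈ 758.3 → 758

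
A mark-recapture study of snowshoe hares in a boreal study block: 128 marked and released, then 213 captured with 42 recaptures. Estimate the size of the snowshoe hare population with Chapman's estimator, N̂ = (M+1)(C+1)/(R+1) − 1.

N = 641

N̂ = (128+1)(213+1)/(42+1) − 1 = 129·214/43 − 1
= 27606/43 − 1 = 642 − 1 = 641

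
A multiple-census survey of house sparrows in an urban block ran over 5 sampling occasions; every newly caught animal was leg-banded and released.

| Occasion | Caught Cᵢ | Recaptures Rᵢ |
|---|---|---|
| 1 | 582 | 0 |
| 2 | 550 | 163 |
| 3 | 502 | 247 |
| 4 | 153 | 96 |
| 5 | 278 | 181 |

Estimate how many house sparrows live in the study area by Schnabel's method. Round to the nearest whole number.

N ≈ 1965

Marked at large before each occasion: Mᵢ = Σⱼ<ᵢ (Cⱼ − Rⱼ) → M1=0, M2=582, M3=969, M4=1224, M5=1281
Σ MᵢCᵢ = 0·582 + 582·550 + 969·502 + 1224·153 + 1281·278 = 0 + 320100 + 486438 + 187272 + 356118 = 1349928
Σ Rᵢ = 0 + 163 + 247 + 96 + 181 = 687
N̂ = 1349928 / 687 ≈ 1965.0 → 1965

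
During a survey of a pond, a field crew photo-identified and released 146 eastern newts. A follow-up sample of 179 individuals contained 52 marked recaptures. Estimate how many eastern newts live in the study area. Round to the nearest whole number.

N = (146 × 179) / 52 = 26134 / 52 ≈ 502.6 → 503

N ≈ 503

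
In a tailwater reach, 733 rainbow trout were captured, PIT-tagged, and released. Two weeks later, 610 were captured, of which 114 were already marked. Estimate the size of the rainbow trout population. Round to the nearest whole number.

Lincoln-Petersen assumes M/N = R/C, so N = M·C / R.
N = (733 × 610) / 114 = 447130 / 114 ≈ 3922.2 → 3922

N ≈ 3922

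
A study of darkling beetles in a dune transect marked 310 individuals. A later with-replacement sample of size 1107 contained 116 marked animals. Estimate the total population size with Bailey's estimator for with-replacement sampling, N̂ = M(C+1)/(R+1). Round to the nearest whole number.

N̂ = 310·(1107+1)/(116+1) = 310·1108/117 = 343480/117 ≈ 2935.7 → 2936

N ≈ 2936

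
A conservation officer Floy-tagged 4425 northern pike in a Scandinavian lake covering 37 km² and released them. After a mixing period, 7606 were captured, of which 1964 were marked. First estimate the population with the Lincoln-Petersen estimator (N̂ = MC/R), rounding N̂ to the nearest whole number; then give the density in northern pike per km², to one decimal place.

N̂ = 4425·7606/1964 = 33656550/1964 ≈ 17136.7 → 17137
Density = N̂ / area = 17137 / 37 ≈ 463.16 → 463.2 per km²

density ≈ 463.2 northern pike per km²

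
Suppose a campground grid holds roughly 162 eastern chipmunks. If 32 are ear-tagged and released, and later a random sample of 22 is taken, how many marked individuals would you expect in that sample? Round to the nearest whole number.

The marked fraction of the population is 32/162, so in a sample of 22 expect C·(M/N) marked.
E[R] = 32 × 22 / 162 = 704 / 162 ≈ 4.3 → 4

expected recaptures ≈ 4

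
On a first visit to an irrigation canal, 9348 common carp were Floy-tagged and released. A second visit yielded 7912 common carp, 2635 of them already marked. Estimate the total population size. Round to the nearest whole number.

N ≈ 28,069

Lincoln-Petersen assumes M/N = R/C, so N = M·C / R.
N = (9348 × 7912) / 2635 = 73961376 / 2635 ≈ 28068.8 → 28069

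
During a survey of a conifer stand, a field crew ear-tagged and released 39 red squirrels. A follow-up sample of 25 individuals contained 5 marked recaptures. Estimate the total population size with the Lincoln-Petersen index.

N = (39 × 25) / 5 = 975 / 5 = 195

N = 195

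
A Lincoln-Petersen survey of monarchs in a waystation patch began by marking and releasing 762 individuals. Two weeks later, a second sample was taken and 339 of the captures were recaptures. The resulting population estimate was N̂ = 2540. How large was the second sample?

C = 1130

From N = M·C/R: C = N·R / M = 2540·339 / 762 = 861060 / 762 = 1130.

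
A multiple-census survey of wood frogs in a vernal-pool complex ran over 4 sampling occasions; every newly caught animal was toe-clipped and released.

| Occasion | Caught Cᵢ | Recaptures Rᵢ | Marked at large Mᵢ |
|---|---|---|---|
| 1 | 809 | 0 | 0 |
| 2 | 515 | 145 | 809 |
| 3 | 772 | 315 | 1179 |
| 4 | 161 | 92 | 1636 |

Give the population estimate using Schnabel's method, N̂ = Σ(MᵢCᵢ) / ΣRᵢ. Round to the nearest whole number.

N ≈ 2881

Σ MᵢCᵢ = 0·809 + 809·515 + 1179·772 + 1636·161 = 0 + 416635 + 910188 + 263396 = 1590219
Σ Rᵢ = 0 + 145 + 315 + 92 = 552
N̂ = 1590219 / 552 ≈ 2880.8 → 2881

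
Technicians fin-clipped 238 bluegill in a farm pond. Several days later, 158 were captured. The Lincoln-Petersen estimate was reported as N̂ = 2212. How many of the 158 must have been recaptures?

From N = M·C/R: R = M·C / N = 238·158 / 2212 = 37604 / 2212 = 17.

R = 17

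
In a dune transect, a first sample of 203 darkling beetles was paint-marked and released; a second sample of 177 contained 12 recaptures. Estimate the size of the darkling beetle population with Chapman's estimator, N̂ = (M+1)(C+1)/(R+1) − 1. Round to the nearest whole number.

N̂ = (203+1)(177+1)/(12+1) − 1 = 204·178/13 − 1
= 36312/13 − 1 ≈ 2793.2 − 1 ≈ 2792.2 → 2792

N ≈ 2792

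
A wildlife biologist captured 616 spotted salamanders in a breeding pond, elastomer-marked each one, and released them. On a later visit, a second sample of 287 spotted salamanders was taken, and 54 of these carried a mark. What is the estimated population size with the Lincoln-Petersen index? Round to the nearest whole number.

N ≈ 3274

Lincoln-Petersen assumes M/N = R/C, so N = M·C / R.
N = (616 × 287) / 54 = 176792 / 54 ≈ 3273.9 → 3274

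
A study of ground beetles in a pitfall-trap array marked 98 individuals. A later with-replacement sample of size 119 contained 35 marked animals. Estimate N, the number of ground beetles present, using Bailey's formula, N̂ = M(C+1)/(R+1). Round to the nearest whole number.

N̂ = 98·(119+1)/(35+1) = 98·120/36 = 11760/36 ≈ 326.7 → 327

N ≈ 327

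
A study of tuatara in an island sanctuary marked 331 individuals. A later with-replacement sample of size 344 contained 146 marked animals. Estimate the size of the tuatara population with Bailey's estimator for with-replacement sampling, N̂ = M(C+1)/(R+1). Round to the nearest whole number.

N̂ = 331·(344+1)/(146+1) = 331·345/147 = 114195/147 ≈ 776.8 → 777

N ≈ 777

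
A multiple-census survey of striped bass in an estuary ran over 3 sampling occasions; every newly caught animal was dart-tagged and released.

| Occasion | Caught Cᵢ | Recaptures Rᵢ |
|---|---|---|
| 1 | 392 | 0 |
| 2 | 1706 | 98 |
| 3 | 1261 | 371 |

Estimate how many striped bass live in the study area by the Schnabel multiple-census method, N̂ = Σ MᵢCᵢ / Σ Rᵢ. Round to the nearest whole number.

Marked at large before each occasion: Mᵢ = Σⱼ<ᵢ (Cⱼ − Rⱼ) → M1=0, M2=392, M3=2000
Σ MᵢCᵢ = 0·392 + 392·1706 + 2000·1261 = 0 + 668752 + 2522000 = 3190752
Σ Rᵢ = 0 + 98 + 371 = 469
N̂ = 3190752 / 469 ≈ 6803.3 → 6803

N ≈ 6803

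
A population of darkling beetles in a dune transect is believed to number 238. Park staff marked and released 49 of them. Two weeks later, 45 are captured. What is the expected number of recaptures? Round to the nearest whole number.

Expected recaptures E[R] = M·C / N.
E[R] = 49 × 45 / 238 = 2205 / 238 ≈ 9.3 → 9

expected recaptures ≈ 9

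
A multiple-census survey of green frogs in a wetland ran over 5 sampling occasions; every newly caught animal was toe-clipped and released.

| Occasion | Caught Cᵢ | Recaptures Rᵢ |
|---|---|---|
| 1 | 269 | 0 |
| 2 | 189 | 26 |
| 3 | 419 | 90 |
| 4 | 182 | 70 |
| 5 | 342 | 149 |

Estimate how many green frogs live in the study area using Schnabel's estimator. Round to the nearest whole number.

N ≈ 1997

Marked at large before each occasion: Mᵢ = Σⱼ<ᵢ (Cⱼ − Rⱼ) → M1=0, M2=269, M3=432, M4=761, M5=873
Σ MᵢCᵢ = 0·269 + 269·189 + 432·419 + 761·182 + 873·342 = 0 + 50841 + 181008 + 138502 + 298566 = 668917
Σ Rᵢ = 0 + 26 + 90 + 70 + 149 = 335
N̂ = 668917 / 335 ≈ 1996.8 → 1997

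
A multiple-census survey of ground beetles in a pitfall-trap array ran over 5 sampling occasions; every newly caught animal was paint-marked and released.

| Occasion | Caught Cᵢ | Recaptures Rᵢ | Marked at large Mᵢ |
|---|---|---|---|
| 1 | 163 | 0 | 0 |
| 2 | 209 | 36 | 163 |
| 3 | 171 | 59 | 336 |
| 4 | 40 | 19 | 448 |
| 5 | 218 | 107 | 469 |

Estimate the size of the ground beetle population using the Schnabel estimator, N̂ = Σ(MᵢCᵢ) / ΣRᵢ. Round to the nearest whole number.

N ≈ 958

Σ MᵢCᵢ = 0·163 + 163·209 + 336·171 + 448·40 + 469·218 = 0 + 34067 + 57456 + 17920 + 102242 = 211685
Σ Rᵢ = 0 + 36 + 59 + 19 + 107 = 221
N̂ = 211685 / 221 ≈ 957.9 → 958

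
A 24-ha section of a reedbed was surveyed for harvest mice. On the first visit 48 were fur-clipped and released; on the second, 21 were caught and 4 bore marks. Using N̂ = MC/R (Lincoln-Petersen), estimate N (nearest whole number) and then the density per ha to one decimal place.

N̂ = 48·21/4 = 1008/4 = 252
Density = N̂ / area = 252 / 24 ≈ 10.50 → 10.5 per ha

density ≈ 10.5 harvest mice per ha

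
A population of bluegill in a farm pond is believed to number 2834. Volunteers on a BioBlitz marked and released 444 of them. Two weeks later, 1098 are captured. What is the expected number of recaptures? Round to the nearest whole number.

Expected recaptures E[R] = M·C / N.
E[R] = 444 × 1098 / 2834 = 487512 / 2834 ≈ 172.0 → 172

expected recaptures ≈ 172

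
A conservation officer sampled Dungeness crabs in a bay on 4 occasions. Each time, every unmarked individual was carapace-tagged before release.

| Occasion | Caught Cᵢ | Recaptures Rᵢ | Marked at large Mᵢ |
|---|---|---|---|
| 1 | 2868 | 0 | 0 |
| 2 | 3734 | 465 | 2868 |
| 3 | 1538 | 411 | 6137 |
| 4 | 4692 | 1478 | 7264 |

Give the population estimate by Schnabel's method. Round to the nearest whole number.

Σ MᵢCᵢ = 0·2868 + 2868·3734 + 6137·1538 + 7264·4692 = 0 + 10709112 + 9438706 + 34082688 = 54230506
Σ Rᵢ = 0 + 465 + 411 + 1478 = 2354
N̂ = 54230506 / 2354 ≈ 23037.6 → 23038

N ≈ 23,038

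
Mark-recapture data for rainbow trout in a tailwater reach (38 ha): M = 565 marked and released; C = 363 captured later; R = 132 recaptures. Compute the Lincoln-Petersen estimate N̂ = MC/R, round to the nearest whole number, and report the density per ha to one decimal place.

N̂ = 565·363/132 = 205095/132 ≈ 1553.8 → 1554
Density = N̂ / area = 1554 / 38 ≈ 40.89 → 40.9 per ha

density ≈ 40.9 rainbow trout per ha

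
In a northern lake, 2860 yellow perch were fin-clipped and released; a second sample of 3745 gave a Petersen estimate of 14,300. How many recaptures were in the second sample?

From N = M·C/R: R = M·C / N = 2860·3745 / 14300 = 10710700 / 14300 = 749.

R = 749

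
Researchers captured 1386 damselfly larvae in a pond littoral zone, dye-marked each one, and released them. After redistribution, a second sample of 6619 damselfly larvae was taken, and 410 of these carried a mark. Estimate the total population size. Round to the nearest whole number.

N ≈ 22,375

If marked individuals mix randomly, R/C ≈ M/N, giving N ≈ M·C/R.
N = (1386 × 6619) / 410 = 9173934 / 410 ≈ 22375.4 → 22375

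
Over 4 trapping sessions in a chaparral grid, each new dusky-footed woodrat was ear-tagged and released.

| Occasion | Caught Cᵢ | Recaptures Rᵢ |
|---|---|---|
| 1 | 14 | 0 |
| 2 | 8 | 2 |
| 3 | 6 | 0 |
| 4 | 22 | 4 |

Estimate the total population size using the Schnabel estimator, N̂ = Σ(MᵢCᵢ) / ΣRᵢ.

N = 134

Marked at large before each occasion: Mᵢ = Σⱼ<ᵢ (Cⱼ − Rⱼ) → M1=0, M2=14, M3=20, M4=26
Σ MᵢCᵢ = 0·14 + 14·8 + 20·6 + 26·22 = 0 + 112 + 120 + 572 = 804
Σ Rᵢ = 0 + 2 + 0 + 4 = 6
N̂ = 804 / 6 = 134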